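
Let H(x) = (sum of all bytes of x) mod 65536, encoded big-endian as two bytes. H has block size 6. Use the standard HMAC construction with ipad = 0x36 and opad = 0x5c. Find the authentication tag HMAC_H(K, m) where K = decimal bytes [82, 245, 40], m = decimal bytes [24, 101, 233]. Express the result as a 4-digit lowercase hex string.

Key decimal bytes [82, 245, 40] = 52 f5 28 is 3 bytes ≤ B = 6; zero-pad to 6 bytes: K' = 52 f5 28 00 00 00.
K' ⊕ ipad = 64 c3 1e 36 36 36.  K' ⊕ opad = 0e a9 74 5c 5c 5c.
Inner input = (K'⊕ipad) ∥ m = 64 c3 1e 36 36 36 ∥ 18 65 e9.
Inner hash: sum = 100+195+30+54+54+54+24+101+233 = 845 → 03 4d.
Outer input = (K'⊕opad) ∥ inner = 0e a9 74 5c 5c 5c ∥ 03 4d.
Outer hash (tag): sum = 14+169+116+92+92+92+3+77 = 655 → 02 8f.

028f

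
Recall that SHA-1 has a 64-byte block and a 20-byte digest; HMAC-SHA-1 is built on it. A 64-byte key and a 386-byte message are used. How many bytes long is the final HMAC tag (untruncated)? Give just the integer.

The tag is one SHA-1 digest: 20 bytes.

20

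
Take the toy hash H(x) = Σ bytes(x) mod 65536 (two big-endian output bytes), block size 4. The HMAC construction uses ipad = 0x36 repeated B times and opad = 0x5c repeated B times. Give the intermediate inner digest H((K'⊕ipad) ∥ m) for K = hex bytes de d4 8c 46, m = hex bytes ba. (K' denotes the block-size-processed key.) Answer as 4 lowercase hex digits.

03ae

Key hex bytes de d4 8c 46 is exactly B = 4 bytes: K' = de d4 8c 46.
K' ⊕ ipad = e8 e2 ba 70.
Inner input = e8 e2 ba 70 ∥ ba.
Inner hash: sum = 232+226+186+112+186 = 942 → 03 ae.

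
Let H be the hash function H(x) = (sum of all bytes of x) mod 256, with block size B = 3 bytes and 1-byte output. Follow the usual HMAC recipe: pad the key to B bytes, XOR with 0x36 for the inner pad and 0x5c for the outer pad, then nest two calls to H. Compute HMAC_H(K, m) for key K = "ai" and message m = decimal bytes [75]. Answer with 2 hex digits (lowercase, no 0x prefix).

Key "ai" = 61 69 is 2 bytes ≤ B = 3; zero-pad to 3 bytes: K' = 61 69 00.
K' ⊕ ipad = 57 5f 36.  K' ⊕ opad = 3d 35 5c.
Inner input = (K'⊕ipad) ∥ m = 57 5f 36 ∥ 4b.
Inner hash: sum = 87+95+54+75 = 311; mod 256 = 55 → 37.
Outer input = (K'⊕opad) ∥ inner = 3d 35 5c ∥ 37.
Outer hash (tag): sum = 61+53+92+55 = 261; mod 256 = 5 → 05.

05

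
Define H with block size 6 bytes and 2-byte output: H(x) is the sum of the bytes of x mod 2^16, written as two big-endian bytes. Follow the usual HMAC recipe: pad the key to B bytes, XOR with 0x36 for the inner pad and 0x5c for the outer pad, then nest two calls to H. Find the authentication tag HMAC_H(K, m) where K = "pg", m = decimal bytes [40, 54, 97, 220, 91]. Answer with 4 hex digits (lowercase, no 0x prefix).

Key "pg" = 70 67 is 2 bytes ≤ B = 6; zero-pad to 6 bytes: K' = 70 67 00 00 00 00.
K' ⊕ ipad = 46 51 36 36 36 36.  K' ⊕ opad = 2c 3b 5c 5c 5c 5c.
Inner input = (K'⊕ipad) ∥ m = 46 51 36 36 36 36 ∥ 28 36 61 dc 5b.
Inner hash: sum = 70+81+54+54+54+54+40+54+97+220+91 = 869 → 03 65.
Outer input = (K'⊕opad) ∥ inner = 2c 3b 5c 5c 5c 5c ∥ 03 65.
Outer hash (tag): sum = 44+59+92+92+92+92+3+101 = 575 → 02 3f.

023f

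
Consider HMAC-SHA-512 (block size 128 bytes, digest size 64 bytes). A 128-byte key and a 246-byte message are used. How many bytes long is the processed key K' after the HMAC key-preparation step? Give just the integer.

Key is 128 ≤ 128 bytes, zero-padded: |K'| = 128.

128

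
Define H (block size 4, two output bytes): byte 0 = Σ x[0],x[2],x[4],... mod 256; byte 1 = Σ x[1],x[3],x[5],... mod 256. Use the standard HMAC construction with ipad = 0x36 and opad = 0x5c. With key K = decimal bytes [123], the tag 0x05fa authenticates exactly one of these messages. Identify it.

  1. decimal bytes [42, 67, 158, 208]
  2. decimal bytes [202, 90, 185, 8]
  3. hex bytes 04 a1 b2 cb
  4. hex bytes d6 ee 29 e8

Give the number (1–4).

4

Key decimal bytes [123] = 7b is 1 byte ≤ B = 4; zero-pad to 4 bytes: K' = 7b 00 00 00.
K' ⊕ ipad = 4d 36 36 36; K' ⊕ opad = 27 5c 5c 5c.
m1: inner = H(4d 36 36 36 2a 43 9e d0) = 4b 7f; tag = H(27 5c 5c 5c 4b 7f) = ce37
m2: inner = H(4d 36 36 36 ca 5a b9 08) = 06 ce; tag = H(27 5c 5c 5c 06 ce) = 8986
m3: inner = H(4d 36 36 36 04 a1 b2 cb) = 39 d8; tag = H(27 5c 5c 5c 39 d8) = bc90
m4: inner = H(4d 36 36 36 d6 ee 29 e8) = 82 42; tag = H(27 5c 5c 5c 82 42) = 05fa ← matches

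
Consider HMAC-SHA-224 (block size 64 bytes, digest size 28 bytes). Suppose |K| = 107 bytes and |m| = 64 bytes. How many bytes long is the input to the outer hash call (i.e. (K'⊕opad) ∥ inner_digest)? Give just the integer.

92

Key is 107 > 64 bytes, so it is hashed to 28 bytes then zero-padded to 64: |K'| = 64.
Outer input = (K'⊕opad) ∥ H(inner) → 64 + 28 = 92 bytes.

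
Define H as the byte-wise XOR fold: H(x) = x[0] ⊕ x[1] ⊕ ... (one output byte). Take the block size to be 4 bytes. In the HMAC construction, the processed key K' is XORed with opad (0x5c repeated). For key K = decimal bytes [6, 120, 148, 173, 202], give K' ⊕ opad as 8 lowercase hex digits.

d15c5c5c

Key decimal bytes [6, 120, 148, 173, 202] = 06 78 94 ad ca is 5 bytes > B = 4, so hash it first: H(key) = 8d, then zero-pad to 4 bytes: K' = 8d 00 00 00.
XOR each byte with 0x5c: 8d⊕5c=d1, 00⊕5c=5c, 00⊕5c=5c, 00⊕5c=5c.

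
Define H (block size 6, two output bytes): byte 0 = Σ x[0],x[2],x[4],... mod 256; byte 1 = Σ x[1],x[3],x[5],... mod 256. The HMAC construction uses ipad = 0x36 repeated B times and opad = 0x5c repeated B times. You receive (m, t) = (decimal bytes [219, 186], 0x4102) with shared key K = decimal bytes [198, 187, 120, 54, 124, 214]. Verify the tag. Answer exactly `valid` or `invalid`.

Key decimal bytes [198, 187, 120, 54, 124, 214] = c6 bb 78 36 7c d6 is exactly B = 6 bytes: K' = c6 bb 78 36 7c d6.
K' ⊕ ipad = f0 8d 4e 00 4a e0; K' ⊕ opad = 9a e7 24 6a 20 8a.
Inner hash: even-index sum = 611 mod 256 = 99; odd-index sum = 551 mod 256 = 39 → 63 27.
Outer hash (recomputed tag): even-index sum = 321 mod 256 = 65; odd-index sum = 514 mod 256 = 2 → 41 02.
Recomputed tag = 4102; claimed = 4102 → match.

valid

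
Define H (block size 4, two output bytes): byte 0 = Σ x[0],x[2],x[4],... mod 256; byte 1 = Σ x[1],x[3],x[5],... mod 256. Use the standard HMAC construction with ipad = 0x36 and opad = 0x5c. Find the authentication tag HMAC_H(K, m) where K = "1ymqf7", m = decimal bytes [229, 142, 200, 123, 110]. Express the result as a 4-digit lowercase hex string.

372f

Key "1ymqf7" = 31 79 6d 71 66 37 is 6 bytes > B = 4, so hash it first: H(key) = 04 21, then zero-pad to 4 bytes: K' = 04 21 00 00.
K' ⊕ ipad = 32 17 36 36.  K' ⊕ opad = 58 7d 5c 5c.
Inner input = (K'⊕ipad) ∥ m = 32 17 36 36 ∥ e5 8e c8 7b 6e.
Inner hash: even-index sum = 643 mod 256 = 131; odd-index sum = 342 mod 256 = 86 → 83 56.
Outer input = (K'⊕opad) ∥ inner = 58 7d 5c 5c ∥ 83 56.
Outer hash (tag): even-index sum = 311 mod 256 = 55; odd-index sum = 303 mod 256 = 47 → 37 2f.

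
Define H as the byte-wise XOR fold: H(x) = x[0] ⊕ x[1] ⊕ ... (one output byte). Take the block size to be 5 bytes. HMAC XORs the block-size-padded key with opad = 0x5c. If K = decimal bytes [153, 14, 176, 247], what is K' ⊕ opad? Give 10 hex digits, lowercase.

c552ecab5c

Key decimal bytes [153, 14, 176, 247] = 99 0e b0 f7 is 4 bytes ≤ B = 5; zero-pad to 5 bytes: K' = 99 0e b0 f7 00.
XOR each byte with 0x5c: 99⊕5c=c5, 0e⊕5c=52, b0⊕5c=ec, f7⊕5c=ab, 00⊕5c=5c.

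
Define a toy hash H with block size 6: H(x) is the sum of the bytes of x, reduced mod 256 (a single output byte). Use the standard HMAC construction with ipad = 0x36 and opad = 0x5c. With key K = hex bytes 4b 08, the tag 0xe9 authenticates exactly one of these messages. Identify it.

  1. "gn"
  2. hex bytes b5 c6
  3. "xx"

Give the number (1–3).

2

Key hex bytes 4b 08 is 2 bytes ≤ B = 6; zero-pad to 6 bytes: K' = 4b 08 00 00 00 00.
K' ⊕ ipad = 7d 3e 36 36 36 36; K' ⊕ opad = 17 54 5c 5c 5c 5c.
m1: inner = H(7d 3e 36 36 36 36 67 6e) = 68; tag = H(17 54 5c 5c 5c 5c 68) = 43
m2: inner = H(7d 3e 36 36 36 36 b5 c6) = 0e; tag = H(17 54 5c 5c 5c 5c 0e) = e9 ← matches
m3: inner = H(7d 3e 36 36 36 36 78 78) = 83; tag = H(17 54 5c 5c 5c 5c 83) = 5e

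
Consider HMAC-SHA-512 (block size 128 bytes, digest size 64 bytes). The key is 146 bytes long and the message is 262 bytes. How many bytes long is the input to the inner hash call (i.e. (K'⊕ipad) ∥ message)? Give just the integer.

Key is 146 > 128 bytes, so it is hashed to 64 bytes then zero-padded to 128: |K'| = 128.
Inner input = (K'⊕ipad) ∥ m → 128 + 262 = 390 bytes.

390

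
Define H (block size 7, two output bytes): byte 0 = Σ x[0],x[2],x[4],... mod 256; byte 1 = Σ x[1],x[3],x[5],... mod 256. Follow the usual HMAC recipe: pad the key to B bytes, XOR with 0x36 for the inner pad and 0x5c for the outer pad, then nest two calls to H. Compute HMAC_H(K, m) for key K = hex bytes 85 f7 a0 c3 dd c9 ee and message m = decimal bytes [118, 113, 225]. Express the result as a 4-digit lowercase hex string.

Key hex bytes 85 f7 a0 c3 dd c9 ee is exactly B = 7 bytes: K' = 85 f7 a0 c3 dd c9 ee.
K' ⊕ ipad = b3 c1 96 f5 eb ff d8.  K' ⊕ opad = d9 ab fc 9f 81 95 b2.
Inner input = (K'⊕ipad) ∥ m = b3 c1 96 f5 eb ff d8 ∥ 76 71 e1.
Inner hash: even-index sum = 893 mod 256 = 125; odd-index sum = 1036 mod 256 = 12 → 7d 0c.
Outer input = (K'⊕opad) ∥ inner = d9 ab fc 9f 81 95 b2 ∥ 7d 0c.
Outer hash (tag): even-index sum = 788 mod 256 = 20; odd-index sum = 604 mod 256 = 92 → 14 5c.

145c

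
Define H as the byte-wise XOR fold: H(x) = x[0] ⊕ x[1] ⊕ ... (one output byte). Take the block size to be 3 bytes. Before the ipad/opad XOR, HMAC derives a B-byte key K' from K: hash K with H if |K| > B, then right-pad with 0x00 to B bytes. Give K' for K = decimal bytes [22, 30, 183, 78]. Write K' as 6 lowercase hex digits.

|K| = 4 > B = 3, so first hash the key.
H(K): XOR 16⊕1e⊕b7⊕4e = f1.
Zero-pad H(K) = f1 to 3 bytes: K' = f1 00 00.

f10000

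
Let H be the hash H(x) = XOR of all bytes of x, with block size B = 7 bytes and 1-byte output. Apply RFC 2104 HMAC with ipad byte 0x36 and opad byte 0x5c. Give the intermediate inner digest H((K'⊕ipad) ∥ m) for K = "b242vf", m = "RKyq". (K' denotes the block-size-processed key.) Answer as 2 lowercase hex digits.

Key "b242vf" = 62 32 34 32 76 66 is 6 bytes ≤ B = 7; zero-pad to 7 bytes: K' = 62 32 34 32 76 66 00.
K' ⊕ ipad = 54 04 02 04 40 50 36.
Inner input = 54 04 02 04 40 50 36 ∥ 52 4b 79 71.
Inner hash: XOR 54⊕04⊕02⊕04⊕40⊕50⊕36⊕52⊕4b⊕79⊕71 = 61.

61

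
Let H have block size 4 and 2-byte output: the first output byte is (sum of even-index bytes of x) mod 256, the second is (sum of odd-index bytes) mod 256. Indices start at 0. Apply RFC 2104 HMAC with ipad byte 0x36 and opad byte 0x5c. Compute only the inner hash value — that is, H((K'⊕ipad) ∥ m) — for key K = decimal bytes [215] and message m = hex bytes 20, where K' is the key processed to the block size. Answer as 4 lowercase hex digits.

376c

Key decimal bytes [215] = d7 is 1 byte ≤ B = 4; zero-pad to 4 bytes: K' = d7 00 00 00.
K' ⊕ ipad = e1 36 36 36.
Inner input = e1 36 36 36 ∥ 20.
Inner hash: even-index sum = 311 mod 256 = 55; odd-index sum = 108 mod 256 = 108 → 37 6c.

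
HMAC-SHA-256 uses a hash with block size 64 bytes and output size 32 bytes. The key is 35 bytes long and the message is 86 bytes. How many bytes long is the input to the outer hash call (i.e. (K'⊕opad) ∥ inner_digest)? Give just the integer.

Key is 35 ≤ 64 bytes, zero-padded: |K'| = 64.
Outer input = (K'⊕opad) ∥ H(inner) → 64 + 32 = 96 bytes.

96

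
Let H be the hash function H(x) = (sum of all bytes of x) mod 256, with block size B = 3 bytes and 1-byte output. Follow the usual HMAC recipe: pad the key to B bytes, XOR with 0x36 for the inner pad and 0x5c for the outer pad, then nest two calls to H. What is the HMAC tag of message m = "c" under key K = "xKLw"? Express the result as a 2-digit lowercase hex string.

11

Key "xKLw" = 78 4b 4c 77 is 4 bytes > B = 3, so hash it first: H(key) = 86, then zero-pad to 3 bytes: K' = 86 00 00.
K' ⊕ ipad = b0 36 36.  K' ⊕ opad = da 5c 5c.
Inner input = (K'⊕ipad) ∥ m = b0 36 36 ∥ 63.
Inner hash: sum = 176+54+54+99 = 383; mod 256 = 127 → 7f.
Outer input = (K'⊕opad) ∥ inner = da 5c 5c ∥ 7f.
Outer hash (tag): sum = 218+92+92+127 = 529; mod 256 = 17 → 11.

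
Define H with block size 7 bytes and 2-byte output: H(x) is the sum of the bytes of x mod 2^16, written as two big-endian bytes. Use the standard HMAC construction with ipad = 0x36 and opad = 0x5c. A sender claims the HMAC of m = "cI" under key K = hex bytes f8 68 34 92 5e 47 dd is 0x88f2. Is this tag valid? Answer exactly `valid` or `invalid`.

Key hex bytes f8 68 34 92 5e 47 dd is exactly B = 7 bytes: K' = f8 68 34 92 5e 47 dd.
K' ⊕ ipad = ce 5e 02 a4 68 71 eb; K' ⊕ opad = a4 34 68 ce 02 1b 81.
Inner hash: sum = 206+94+2+164+104+113+235+99+73 = 1090 → 04 42.
Outer hash (recomputed tag): sum = 164+52+104+206+2+27+129+4+66 = 754 → 02 f2.
Recomputed tag = 02f2; claimed = 88f2 → mismatch.

invalid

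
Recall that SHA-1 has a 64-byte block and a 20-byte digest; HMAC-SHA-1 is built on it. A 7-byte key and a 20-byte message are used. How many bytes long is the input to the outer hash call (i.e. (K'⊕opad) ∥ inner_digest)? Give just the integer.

84

Key is 7 ≤ 64 bytes, zero-padded: |K'| = 64.
Outer input = (K'⊕opad) ∥ H(inner) → 64 + 20 = 84 bytes.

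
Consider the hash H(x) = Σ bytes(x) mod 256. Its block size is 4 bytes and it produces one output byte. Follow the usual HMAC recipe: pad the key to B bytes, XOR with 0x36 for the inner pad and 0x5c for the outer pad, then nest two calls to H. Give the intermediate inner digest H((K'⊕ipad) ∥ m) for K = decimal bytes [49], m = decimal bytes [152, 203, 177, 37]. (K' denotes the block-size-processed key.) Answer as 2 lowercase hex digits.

Key decimal bytes [49] = 31 is 1 byte ≤ B = 4; zero-pad to 4 bytes: K' = 31 00 00 00.
K' ⊕ ipad = 07 36 36 36.
Inner input = 07 36 36 36 ∥ 98 cb b1 25.
Inner hash: sum = 7+54+54+54+152+203+177+37 = 738; mod 256 = 226 → e2.

e2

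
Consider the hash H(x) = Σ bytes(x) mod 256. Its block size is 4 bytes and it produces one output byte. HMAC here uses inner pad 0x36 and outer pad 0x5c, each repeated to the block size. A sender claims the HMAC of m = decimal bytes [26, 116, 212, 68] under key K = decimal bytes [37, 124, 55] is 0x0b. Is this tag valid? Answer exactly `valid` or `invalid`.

Key decimal bytes [37, 124, 55] = 25 7c 37 is 3 bytes ≤ B = 4; zero-pad to 4 bytes: K' = 25 7c 37 00.
K' ⊕ ipad = 13 4a 01 36; K' ⊕ opad = 79 20 6b 5c.
Inner hash: sum = 19+74+1+54+26+116+212+68 = 570; mod 256 = 58 → 3a.
Outer hash (recomputed tag): sum = 121+32+107+92+58 = 410; mod 256 = 154 → 9a.
Recomputed tag = 9a; claimed = 0b → mismatch.

invalid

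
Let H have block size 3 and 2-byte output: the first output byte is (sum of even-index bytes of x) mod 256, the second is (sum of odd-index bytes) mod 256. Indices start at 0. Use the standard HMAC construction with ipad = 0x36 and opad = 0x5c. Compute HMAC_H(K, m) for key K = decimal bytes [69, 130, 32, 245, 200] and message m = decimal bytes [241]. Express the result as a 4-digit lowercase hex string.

Key decimal bytes [69, 130, 32, 245, 200] = 45 82 20 f5 c8 is 5 bytes > B = 3, so hash it first: H(key) = 2d 77, then zero-pad to 3 bytes: K' = 2d 77 00.
K' ⊕ ipad = 1b 41 36.  K' ⊕ opad = 71 2b 5c.
Inner input = (K'⊕ipad) ∥ m = 1b 41 36 ∥ f1.
Inner hash: even-index sum = 81 mod 256 = 81; odd-index sum = 306 mod 256 = 50 → 51 32.
Outer input = (K'⊕opad) ∥ inner = 71 2b 5c ∥ 51 32.
Outer hash (tag): even-index sum = 255 mod 256 = 255; odd-index sum = 124 mod 256 = 124 → ff 7c.

ff7c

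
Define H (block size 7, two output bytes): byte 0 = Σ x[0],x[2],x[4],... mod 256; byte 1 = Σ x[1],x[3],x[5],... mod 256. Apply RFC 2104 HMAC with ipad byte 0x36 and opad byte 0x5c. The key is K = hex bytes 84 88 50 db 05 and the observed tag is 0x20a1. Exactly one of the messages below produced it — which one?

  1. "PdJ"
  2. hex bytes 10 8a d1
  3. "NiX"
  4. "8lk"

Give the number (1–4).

Key hex bytes 84 88 50 db 05 is 5 bytes ≤ B = 7; zero-pad to 7 bytes: K' = 84 88 50 db 05 00 00.
K' ⊕ ipad = b2 be 66 ed 33 36 36; K' ⊕ opad = d8 d4 0c 87 59 5c 5c.
m1: inner = H(b2 be 66 ed 33 36 36 50 64 4a) = e5 7b; tag = H(d8 d4 0c 87 59 5c 5c e5 7b) = 149c
m2: inner = H(b2 be 66 ed 33 36 36 10 8a d1) = 0b c2; tag = H(d8 d4 0c 87 59 5c 5c 0b c2) = 5bc2
m3: inner = H(b2 be 66 ed 33 36 36 4e 69 58) = ea 87; tag = H(d8 d4 0c 87 59 5c 5c ea 87) = 20a1 ← matches
m4: inner = H(b2 be 66 ed 33 36 36 38 6c 6b) = ed 84; tag = H(d8 d4 0c 87 59 5c 5c ed 84) = 1da4

3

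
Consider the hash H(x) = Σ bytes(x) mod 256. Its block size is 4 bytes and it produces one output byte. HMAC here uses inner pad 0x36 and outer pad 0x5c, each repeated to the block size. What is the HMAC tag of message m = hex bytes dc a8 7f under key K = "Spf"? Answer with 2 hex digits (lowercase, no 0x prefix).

05

Key "Spf" = 53 70 66 is 3 bytes ≤ B = 4; zero-pad to 4 bytes: K' = 53 70 66 00.
K' ⊕ ipad = 65 46 50 36.  K' ⊕ opad = 0f 2c 3a 5c.
Inner input = (K'⊕ipad) ∥ m = 65 46 50 36 ∥ dc a8 7f.
Inner hash: sum = 101+70+80+54+220+168+127 = 820; mod 256 = 52 → 34.
Outer input = (K'⊕opad) ∥ inner = 0f 2c 3a 5c ∥ 34.
Outer hash (tag): sum = 15+44+58+92+52 = 261; mod 256 = 5 → 05.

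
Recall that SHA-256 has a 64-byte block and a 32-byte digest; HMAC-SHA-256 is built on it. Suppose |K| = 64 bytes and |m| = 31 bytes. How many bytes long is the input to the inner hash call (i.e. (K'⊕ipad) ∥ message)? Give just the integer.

Key is 64 ≤ 64 bytes, zero-padded: |K'| = 64.
Inner input = (K'⊕ipad) ∥ m → 64 + 31 = 95 bytes.

95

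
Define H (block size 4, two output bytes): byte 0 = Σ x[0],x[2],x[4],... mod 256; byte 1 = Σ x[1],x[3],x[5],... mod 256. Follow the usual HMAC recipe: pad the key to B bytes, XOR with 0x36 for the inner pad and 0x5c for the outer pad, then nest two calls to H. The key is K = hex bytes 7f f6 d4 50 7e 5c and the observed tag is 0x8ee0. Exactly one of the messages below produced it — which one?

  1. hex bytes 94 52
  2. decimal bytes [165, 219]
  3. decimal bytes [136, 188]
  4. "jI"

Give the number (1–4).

3

Key hex bytes 7f f6 d4 50 7e 5c is 6 bytes > B = 4, so hash it first: H(key) = d1 a2, then zero-pad to 4 bytes: K' = d1 a2 00 00.
K' ⊕ ipad = e7 94 36 36; K' ⊕ opad = 8d fe 5c 5c.
m1: inner = H(e7 94 36 36 94 52) = b1 1c; tag = H(8d fe 5c 5c b1 1c) = 9a76
m2: inner = H(e7 94 36 36 a5 db) = c2 a5; tag = H(8d fe 5c 5c c2 a5) = abff
m3: inner = H(e7 94 36 36 88 bc) = a5 86; tag = H(8d fe 5c 5c a5 86) = 8ee0 ← matches
m4: inner = H(e7 94 36 36 6a 49) = 87 13; tag = H(8d fe 5c 5c 87 13) = 706d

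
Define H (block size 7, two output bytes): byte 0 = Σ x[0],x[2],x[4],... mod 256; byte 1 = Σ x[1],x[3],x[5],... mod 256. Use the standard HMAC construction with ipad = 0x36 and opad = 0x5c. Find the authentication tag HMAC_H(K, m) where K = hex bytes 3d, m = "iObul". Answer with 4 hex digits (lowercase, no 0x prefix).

4e85

Key hex bytes 3d is 1 byte ≤ B = 7; zero-pad to 7 bytes: K' = 3d 00 00 00 00 00 00.
K' ⊕ ipad = 0b 36 36 36 36 36 36.  K' ⊕ opad = 61 5c 5c 5c 5c 5c 5c.
Inner input = (K'⊕ipad) ∥ m = 0b 36 36 36 36 36 36 ∥ 69 4f 62 75 6c.
Inner hash: even-index sum = 369 mod 256 = 113; odd-index sum = 473 mod 256 = 217 → 71 d9.
Outer input = (K'⊕opad) ∥ inner = 61 5c 5c 5c 5c 5c 5c ∥ 71 d9.
Outer hash (tag): even-index sum = 590 mod 256 = 78; odd-index sum = 389 mod 256 = 133 → 4e 85.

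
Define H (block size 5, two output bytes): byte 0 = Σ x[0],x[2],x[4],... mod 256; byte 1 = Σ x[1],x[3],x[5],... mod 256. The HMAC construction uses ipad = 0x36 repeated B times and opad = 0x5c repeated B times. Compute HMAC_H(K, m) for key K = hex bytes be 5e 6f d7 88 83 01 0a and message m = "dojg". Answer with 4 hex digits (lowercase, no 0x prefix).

9abc

Key hex bytes be 5e 6f d7 88 83 01 0a is 8 bytes > B = 5, so hash it first: H(key) = b6 c2, then zero-pad to 5 bytes: K' = b6 c2 00 00 00.
K' ⊕ ipad = 80 f4 36 36 36.  K' ⊕ opad = ea 9e 5c 5c 5c.
Inner input = (K'⊕ipad) ∥ m = 80 f4 36 36 36 ∥ 64 6f 6a 67.
Inner hash: even-index sum = 450 mod 256 = 194; odd-index sum = 504 mod 256 = 248 → c2 f8.
Outer input = (K'⊕opad) ∥ inner = ea 9e 5c 5c 5c ∥ c2 f8.
Outer hash (tag): even-index sum = 666 mod 256 = 154; odd-index sum = 444 mod 256 = 188 → 9a bc.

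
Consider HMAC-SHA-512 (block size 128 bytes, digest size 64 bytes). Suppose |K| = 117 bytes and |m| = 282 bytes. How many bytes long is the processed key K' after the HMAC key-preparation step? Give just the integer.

Key is 117 ≤ 128 bytes, zero-padded: |K'| = 128.

128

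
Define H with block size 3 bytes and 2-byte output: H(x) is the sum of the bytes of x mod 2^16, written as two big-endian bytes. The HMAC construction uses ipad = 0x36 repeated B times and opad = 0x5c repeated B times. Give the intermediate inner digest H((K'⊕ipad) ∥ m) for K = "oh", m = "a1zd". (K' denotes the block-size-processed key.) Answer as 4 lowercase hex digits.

Key "oh" = 6f 68 is 2 bytes ≤ B = 3; zero-pad to 3 bytes: K' = 6f 68 00.
K' ⊕ ipad = 59 5e 36.
Inner input = 59 5e 36 ∥ 61 31 7a 64.
Inner hash: sum = 89+94+54+97+49+122+100 = 605 → 02 5d.

025d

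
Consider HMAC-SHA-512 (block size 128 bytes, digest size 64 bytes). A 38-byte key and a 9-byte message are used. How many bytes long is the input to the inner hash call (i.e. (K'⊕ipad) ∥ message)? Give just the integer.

137

Key is 38 ≤ 128 bytes, zero-padded: |K'| = 128.
Inner input = (K'⊕ipad) ∥ m → 128 + 9 = 137 bytes.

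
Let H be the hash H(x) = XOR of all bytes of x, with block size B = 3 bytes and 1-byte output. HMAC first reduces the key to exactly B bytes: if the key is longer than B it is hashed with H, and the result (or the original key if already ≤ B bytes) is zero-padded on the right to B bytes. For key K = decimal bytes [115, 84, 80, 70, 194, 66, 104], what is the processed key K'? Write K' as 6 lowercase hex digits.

d90000

|K| = 7 > B = 3, so first hash the key.
H(K): XOR 73⊕54⊕50⊕46⊕c2⊕42⊕68 = d9.
Zero-pad H(K) = d9 to 3 bytes: K' = d9 00 00.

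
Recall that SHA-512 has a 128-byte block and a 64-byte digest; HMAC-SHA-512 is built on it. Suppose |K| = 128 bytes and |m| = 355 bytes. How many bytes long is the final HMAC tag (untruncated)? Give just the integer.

64

The tag is one SHA-512 digest: 64 bytes.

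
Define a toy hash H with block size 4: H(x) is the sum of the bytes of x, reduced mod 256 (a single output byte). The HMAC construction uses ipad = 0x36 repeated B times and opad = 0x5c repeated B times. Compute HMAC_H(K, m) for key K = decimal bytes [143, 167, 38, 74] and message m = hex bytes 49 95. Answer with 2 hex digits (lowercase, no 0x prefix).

12

Key decimal bytes [143, 167, 38, 74] = 8f a7 26 4a is exactly B = 4 bytes: K' = 8f a7 26 4a.
K' ⊕ ipad = b9 91 10 7c.  K' ⊕ opad = d3 fb 7a 16.
Inner input = (K'⊕ipad) ∥ m = b9 91 10 7c ∥ 49 95.
Inner hash: sum = 185+145+16+124+73+149 = 692; mod 256 = 180 → b4.
Outer input = (K'⊕opad) ∥ inner = d3 fb 7a 16 ∥ b4.
Outer hash (tag): sum = 211+251+122+22+180 = 786; mod 256 = 18 → 12.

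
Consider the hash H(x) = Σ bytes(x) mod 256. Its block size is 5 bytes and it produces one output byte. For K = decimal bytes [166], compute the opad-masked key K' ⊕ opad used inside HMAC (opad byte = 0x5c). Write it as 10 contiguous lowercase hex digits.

Key decimal bytes [166] = a6 is 1 byte ≤ B = 5; zero-pad to 5 bytes: K' = a6 00 00 00 00.
XOR each byte with 0x5c: a6⊕5c=fa, 00⊕5c=5c, 00⊕5c=5c, 00⊕5c=5c, 00⊕5c=5c.

fa5c5c5c5c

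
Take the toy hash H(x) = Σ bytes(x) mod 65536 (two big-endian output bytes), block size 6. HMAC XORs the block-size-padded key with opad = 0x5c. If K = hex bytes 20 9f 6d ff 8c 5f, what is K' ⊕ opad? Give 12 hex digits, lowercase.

7cc331a3d003

Key hex bytes 20 9f 6d ff 8c 5f is exactly B = 6 bytes: K' = 20 9f 6d ff 8c 5f.
XOR each byte with 0x5c: 20⊕5c=7c, 9f⊕5c=c3, 6d⊕5c=31, ff⊕5c=a3, 8c⊕5c=d0, 5f⊕5c=03.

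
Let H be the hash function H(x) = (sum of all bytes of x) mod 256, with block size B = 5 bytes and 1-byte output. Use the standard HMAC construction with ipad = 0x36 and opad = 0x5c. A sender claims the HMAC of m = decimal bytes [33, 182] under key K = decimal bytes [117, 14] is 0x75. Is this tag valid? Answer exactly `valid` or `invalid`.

Key decimal bytes [117, 14] = 75 0e is 2 bytes ≤ B = 5; zero-pad to 5 bytes: K' = 75 0e 00 00 00.
K' ⊕ ipad = 43 38 36 36 36; K' ⊕ opad = 29 52 5c 5c 5c.
Inner hash: sum = 67+56+54+54+54+33+182 = 500; mod 256 = 244 → f4.
Outer hash (recomputed tag): sum = 41+82+92+92+92+244 = 643; mod 256 = 131 → 83.
Recomputed tag = 83; claimed = 75 → mismatch.

invalid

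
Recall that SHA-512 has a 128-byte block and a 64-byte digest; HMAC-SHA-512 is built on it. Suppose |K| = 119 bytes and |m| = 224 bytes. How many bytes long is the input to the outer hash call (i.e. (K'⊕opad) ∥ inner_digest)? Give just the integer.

Key is 119 ≤ 128 bytes, zero-padded: |K'| = 128.
Outer input = (K'⊕opad) ∥ H(inner) → 128 + 64 = 192 bytes.

192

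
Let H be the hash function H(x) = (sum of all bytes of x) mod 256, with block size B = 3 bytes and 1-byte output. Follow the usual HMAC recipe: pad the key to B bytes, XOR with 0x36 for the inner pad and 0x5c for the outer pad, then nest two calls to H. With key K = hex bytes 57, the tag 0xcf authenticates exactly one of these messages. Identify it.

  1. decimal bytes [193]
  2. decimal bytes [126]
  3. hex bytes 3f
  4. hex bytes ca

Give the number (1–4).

Key hex bytes 57 is 1 byte ≤ B = 3; zero-pad to 3 bytes: K' = 57 00 00.
K' ⊕ ipad = 61 36 36; K' ⊕ opad = 0b 5c 5c.
m1: inner = H(61 36 36 c1) = 8e; tag = H(0b 5c 5c 8e) = 51
m2: inner = H(61 36 36 7e) = 4b; tag = H(0b 5c 5c 4b) = 0e
m3: inner = H(61 36 36 3f) = 0c; tag = H(0b 5c 5c 0c) = cf ← matches
m4: inner = H(61 36 36 ca) = 97; tag = H(0b 5c 5c 97) = 5a

3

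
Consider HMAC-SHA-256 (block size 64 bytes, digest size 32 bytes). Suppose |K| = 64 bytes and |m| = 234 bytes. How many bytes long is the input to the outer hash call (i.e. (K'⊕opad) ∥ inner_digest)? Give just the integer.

96

Key is 64 ≤ 64 bytes, zero-padded: |K'| = 64.
Outer input = (K'⊕opad) ∥ H(inner) → 64 + 32 = 96 bytes.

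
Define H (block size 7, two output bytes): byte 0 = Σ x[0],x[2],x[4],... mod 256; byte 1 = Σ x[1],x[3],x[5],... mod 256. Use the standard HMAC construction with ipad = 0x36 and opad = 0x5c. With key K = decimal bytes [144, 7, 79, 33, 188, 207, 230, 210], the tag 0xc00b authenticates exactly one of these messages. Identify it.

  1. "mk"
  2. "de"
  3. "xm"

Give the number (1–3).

2

Key decimal bytes [144, 7, 79, 33, 188, 207, 230, 210] = 90 07 4f 21 bc cf e6 d2 is 8 bytes > B = 7, so hash it first: H(key) = 81 c9, then zero-pad to 7 bytes: K' = 81 c9 00 00 00 00 00.
K' ⊕ ipad = b7 ff 36 36 36 36 36; K' ⊕ opad = dd 95 5c 5c 5c 5c 5c.
m1: inner = H(b7 ff 36 36 36 36 36 6d 6b) = c4 d8; tag = H(dd 95 5c 5c 5c 5c 5c c4 d8) = c911
m2: inner = H(b7 ff 36 36 36 36 36 64 65) = be cf; tag = H(dd 95 5c 5c 5c 5c 5c be cf) = c00b ← matches
m3: inner = H(b7 ff 36 36 36 36 36 78 6d) = c6 e3; tag = H(dd 95 5c 5c 5c 5c 5c c6 e3) = d413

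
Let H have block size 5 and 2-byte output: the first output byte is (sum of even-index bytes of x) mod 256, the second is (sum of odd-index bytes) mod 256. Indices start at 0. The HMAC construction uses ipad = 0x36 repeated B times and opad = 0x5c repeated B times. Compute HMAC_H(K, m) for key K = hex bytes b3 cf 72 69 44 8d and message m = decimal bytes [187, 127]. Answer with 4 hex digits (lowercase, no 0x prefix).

d13f

Key hex bytes b3 cf 72 69 44 8d is 6 bytes > B = 5, so hash it first: H(key) = 69 c5, then zero-pad to 5 bytes: K' = 69 c5 00 00 00.
K' ⊕ ipad = 5f f3 36 36 36.  K' ⊕ opad = 35 99 5c 5c 5c.
Inner input = (K'⊕ipad) ∥ m = 5f f3 36 36 36 ∥ bb 7f.
Inner hash: even-index sum = 330 mod 256 = 74; odd-index sum = 484 mod 256 = 228 → 4a e4.
Outer input = (K'⊕opad) ∥ inner = 35 99 5c 5c 5c ∥ 4a e4.
Outer hash (tag): even-index sum = 465 mod 256 = 209; odd-index sum = 319 mod 256 = 63 → d1 3f.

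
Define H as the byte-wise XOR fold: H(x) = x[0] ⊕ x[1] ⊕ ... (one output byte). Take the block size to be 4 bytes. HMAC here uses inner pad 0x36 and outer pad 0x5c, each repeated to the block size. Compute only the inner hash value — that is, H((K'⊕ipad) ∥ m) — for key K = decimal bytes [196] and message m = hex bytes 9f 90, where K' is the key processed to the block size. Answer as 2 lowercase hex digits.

Key decimal bytes [196] = c4 is 1 byte ≤ B = 4; zero-pad to 4 bytes: K' = c4 00 00 00.
K' ⊕ ipad = f2 36 36 36.
Inner input = f2 36 36 36 ∥ 9f 90.
Inner hash: XOR f2⊕36⊕36⊕36⊕9f⊕90 = cb.

cb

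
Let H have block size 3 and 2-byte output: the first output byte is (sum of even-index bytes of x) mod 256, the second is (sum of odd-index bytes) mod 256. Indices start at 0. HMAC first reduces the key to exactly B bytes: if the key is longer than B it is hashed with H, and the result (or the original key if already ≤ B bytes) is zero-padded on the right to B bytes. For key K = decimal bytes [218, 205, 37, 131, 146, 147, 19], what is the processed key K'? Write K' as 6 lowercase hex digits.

|K| = 7 > B = 3, so first hash the key.
H(K): even-index sum = 420 mod 256 = 164; odd-index sum = 483 mod 256 = 227 → a4 e3.
Zero-pad H(K) = a4 e3 to 3 bytes: K' = a4 e3 00.

a4e300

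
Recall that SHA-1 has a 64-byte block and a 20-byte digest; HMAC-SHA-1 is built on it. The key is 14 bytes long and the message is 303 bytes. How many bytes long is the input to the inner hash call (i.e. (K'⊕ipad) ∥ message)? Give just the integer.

367

Key is 14 ≤ 64 bytes, zero-padded: |K'| = 64.
Inner input = (K'⊕ipad) ∥ m → 64 + 303 = 367 bytes.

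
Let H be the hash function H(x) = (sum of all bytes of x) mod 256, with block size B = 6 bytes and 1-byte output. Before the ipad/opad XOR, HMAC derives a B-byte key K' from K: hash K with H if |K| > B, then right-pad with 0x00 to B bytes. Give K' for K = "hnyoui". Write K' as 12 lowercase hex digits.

Key "hnyoui" = 68 6e 79 6f 75 69 is exactly B = 6 bytes: K' = 68 6e 79 6f 75 69.

686e796f7569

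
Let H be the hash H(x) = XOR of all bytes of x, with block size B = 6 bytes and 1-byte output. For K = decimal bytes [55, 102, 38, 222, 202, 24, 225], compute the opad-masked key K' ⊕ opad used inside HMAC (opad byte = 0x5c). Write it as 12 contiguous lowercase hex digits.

Key decimal bytes [55, 102, 38, 222, 202, 24, 225] = 37 66 26 de ca 18 e1 is 7 bytes > B = 6, so hash it first: H(key) = 9a, then zero-pad to 6 bytes: K' = 9a 00 00 00 00 00.
XOR each byte with 0x5c: 9a⊕5c=c6, 00⊕5c=5c, 00⊕5c=5c, 00⊕5c=5c, 00⊕5c=5c, 00⊕5c=5c.

c65c5c5c5c5c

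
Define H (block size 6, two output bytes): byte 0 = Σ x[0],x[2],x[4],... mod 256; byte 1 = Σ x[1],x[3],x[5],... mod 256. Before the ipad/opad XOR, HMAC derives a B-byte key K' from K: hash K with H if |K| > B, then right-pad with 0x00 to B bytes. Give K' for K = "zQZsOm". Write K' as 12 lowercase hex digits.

7a515a734f6d

Key "zQZsOm" = 7a 51 5a 73 4f 6d is exactly B = 6 bytes: K' = 7a 51 5a 73 4f 6d.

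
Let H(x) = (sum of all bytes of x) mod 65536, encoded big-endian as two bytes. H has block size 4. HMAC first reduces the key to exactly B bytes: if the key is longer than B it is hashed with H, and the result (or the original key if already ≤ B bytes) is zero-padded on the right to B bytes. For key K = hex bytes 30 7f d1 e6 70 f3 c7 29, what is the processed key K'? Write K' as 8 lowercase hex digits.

04b90000

|K| = 8 > B = 4, so first hash the key.
H(K): sum = 48+127+209+230+112+243+199+41 = 1209 → 04 b9.
Zero-pad H(K) = 04 b9 to 4 bytes: K' = 04 b9 00 00.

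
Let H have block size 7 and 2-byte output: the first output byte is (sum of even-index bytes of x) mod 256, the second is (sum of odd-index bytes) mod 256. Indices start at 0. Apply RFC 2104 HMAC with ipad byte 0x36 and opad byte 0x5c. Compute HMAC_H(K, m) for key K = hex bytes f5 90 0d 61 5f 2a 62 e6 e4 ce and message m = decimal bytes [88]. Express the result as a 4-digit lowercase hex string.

Key hex bytes f5 90 0d 61 5f 2a 62 e6 e4 ce is 10 bytes > B = 7, so hash it first: H(key) = a7 cf, then zero-pad to 7 bytes: K' = a7 cf 00 00 00 00 00.
K' ⊕ ipad = 91 f9 36 36 36 36 36.  K' ⊕ opad = fb 93 5c 5c 5c 5c 5c.
Inner input = (K'⊕ipad) ∥ m = 91 f9 36 36 36 36 36 ∥ 58.
Inner hash: even-index sum = 307 mod 256 = 51; odd-index sum = 445 mod 256 = 189 → 33 bd.
Outer input = (K'⊕opad) ∥ inner = fb 93 5c 5c 5c 5c 5c ∥ 33 bd.
Outer hash (tag): even-index sum = 716 mod 256 = 204; odd-index sum = 382 mod 256 = 126 → cc 7e.

cc7e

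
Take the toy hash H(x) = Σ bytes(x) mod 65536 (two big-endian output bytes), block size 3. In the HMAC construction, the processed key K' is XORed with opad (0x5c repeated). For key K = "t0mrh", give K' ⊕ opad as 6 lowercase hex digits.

5db75c

Key "t0mrh" = 74 30 6d 72 68 is 5 bytes > B = 3, so hash it first: H(key) = 01 eb, then zero-pad to 3 bytes: K' = 01 eb 00.
XOR each byte with 0x5c: 01⊕5c=5d, eb⊕5c=b7, 00⊕5c=5c.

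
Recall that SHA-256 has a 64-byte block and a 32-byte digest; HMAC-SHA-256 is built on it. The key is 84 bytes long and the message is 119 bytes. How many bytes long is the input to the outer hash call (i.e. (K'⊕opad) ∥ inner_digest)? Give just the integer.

Key is 84 > 64 bytes, so it is hashed to 32 bytes then zero-padded to 64: |K'| = 64.
Outer input = (K'⊕opad) ∥ H(inner) → 64 + 32 = 96 bytes.

96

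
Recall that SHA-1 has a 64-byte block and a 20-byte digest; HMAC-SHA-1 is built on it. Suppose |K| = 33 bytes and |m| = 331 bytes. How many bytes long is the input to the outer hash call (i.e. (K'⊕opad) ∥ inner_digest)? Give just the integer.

Key is 33 ≤ 64 bytes, zero-padded: |K'| = 64.
Outer input = (K'⊕opad) ∥ H(inner) → 64 + 20 = 84 bytes.

84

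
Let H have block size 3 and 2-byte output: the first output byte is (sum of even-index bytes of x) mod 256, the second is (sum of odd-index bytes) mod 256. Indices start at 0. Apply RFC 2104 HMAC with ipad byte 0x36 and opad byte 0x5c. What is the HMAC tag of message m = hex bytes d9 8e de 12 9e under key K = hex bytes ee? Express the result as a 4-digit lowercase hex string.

990a

Key hex bytes ee is 1 byte ≤ B = 3; zero-pad to 3 bytes: K' = ee 00 00.
K' ⊕ ipad = d8 36 36.  K' ⊕ opad = b2 5c 5c.
Inner input = (K'⊕ipad) ∥ m = d8 36 36 ∥ d9 8e de 12 9e.
Inner hash: even-index sum = 430 mod 256 = 174; odd-index sum = 651 mod 256 = 139 → ae 8b.
Outer input = (K'⊕opad) ∥ inner = b2 5c 5c ∥ ae 8b.
Outer hash (tag): even-index sum = 409 mod 256 = 153; odd-index sum = 266 mod 256 = 10 → 99 0a.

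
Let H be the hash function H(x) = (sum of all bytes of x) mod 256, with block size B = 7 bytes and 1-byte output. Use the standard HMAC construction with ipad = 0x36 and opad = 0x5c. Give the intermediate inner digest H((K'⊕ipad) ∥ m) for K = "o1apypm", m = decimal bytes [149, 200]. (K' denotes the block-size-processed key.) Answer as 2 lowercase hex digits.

4a

Key "o1apypm" = 6f 31 61 70 79 70 6d is exactly B = 7 bytes: K' = 6f 31 61 70 79 70 6d.
K' ⊕ ipad = 59 07 57 46 4f 46 5b.
Inner input = 59 07 57 46 4f 46 5b ∥ 95 c8.
Inner hash: sum = 89+7+87+70+79+70+91+149+200 = 842; mod 256 = 74 → 4a.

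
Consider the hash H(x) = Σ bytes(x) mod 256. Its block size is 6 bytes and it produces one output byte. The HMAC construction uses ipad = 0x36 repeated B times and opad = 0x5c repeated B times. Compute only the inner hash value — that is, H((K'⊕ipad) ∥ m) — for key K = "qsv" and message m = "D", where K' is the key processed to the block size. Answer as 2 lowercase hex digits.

b2

Key "qsv" = 71 73 76 is 3 bytes ≤ B = 6; zero-pad to 6 bytes: K' = 71 73 76 00 00 00.
K' ⊕ ipad = 47 45 40 36 36 36.
Inner input = 47 45 40 36 36 36 ∥ 44.
Inner hash: sum = 71+69+64+54+54+54+68 = 434; mod 256 = 178 → b2.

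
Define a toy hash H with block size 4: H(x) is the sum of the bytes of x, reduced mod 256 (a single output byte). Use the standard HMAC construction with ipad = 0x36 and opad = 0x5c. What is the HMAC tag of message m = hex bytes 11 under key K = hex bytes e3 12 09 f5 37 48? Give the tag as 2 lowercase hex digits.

39

Key hex bytes e3 12 09 f5 37 48 is 6 bytes > B = 4, so hash it first: H(key) = 72, then zero-pad to 4 bytes: K' = 72 00 00 00.
K' ⊕ ipad = 44 36 36 36.  K' ⊕ opad = 2e 5c 5c 5c.
Inner input = (K'⊕ipad) ∥ m = 44 36 36 36 ∥ 11.
Inner hash: sum = 68+54+54+54+17 = 247 → f7.
Outer input = (K'⊕opad) ∥ inner = 2e 5c 5c 5c ∥ f7.
Outer hash (tag): sum = 46+92+92+92+247 = 569; mod 256 = 57 → 39.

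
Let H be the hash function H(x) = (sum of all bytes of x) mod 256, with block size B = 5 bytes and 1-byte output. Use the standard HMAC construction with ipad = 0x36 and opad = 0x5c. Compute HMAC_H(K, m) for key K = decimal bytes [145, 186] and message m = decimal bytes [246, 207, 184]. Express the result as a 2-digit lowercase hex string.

Key decimal bytes [145, 186] = 91 ba is 2 bytes ≤ B = 5; zero-pad to 5 bytes: K' = 91 ba 00 00 00.
K' ⊕ ipad = a7 8c 36 36 36.  K' ⊕ opad = cd e6 5c 5c 5c.
Inner input = (K'⊕ipad) ∥ m = a7 8c 36 36 36 ∥ f6 cf b8.
Inner hash: sum = 167+140+54+54+54+246+207+184 = 1106; mod 256 = 82 → 52.
Outer input = (K'⊕opad) ∥ inner = cd e6 5c 5c 5c ∥ 52.
Outer hash (tag): sum = 205+230+92+92+92+82 = 793; mod 256 = 25 → 19.

19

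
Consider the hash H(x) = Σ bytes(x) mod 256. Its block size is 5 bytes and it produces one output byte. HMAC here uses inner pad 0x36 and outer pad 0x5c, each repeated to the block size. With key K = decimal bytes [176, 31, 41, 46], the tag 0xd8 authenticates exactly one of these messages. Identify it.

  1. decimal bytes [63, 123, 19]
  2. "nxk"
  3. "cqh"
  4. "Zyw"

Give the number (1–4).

4

Key decimal bytes [176, 31, 41, 46] = b0 1f 29 2e is 4 bytes ≤ B = 5; zero-pad to 5 bytes: K' = b0 1f 29 2e 00.
K' ⊕ ipad = 86 29 1f 18 36; K' ⊕ opad = ec 43 75 72 5c.
m1: inner = H(86 29 1f 18 36 3f 7b 13) = e9; tag = H(ec 43 75 72 5c e9) = 5b
m2: inner = H(86 29 1f 18 36 6e 78 6b) = 6d; tag = H(ec 43 75 72 5c 6d) = df
m3: inner = H(86 29 1f 18 36 63 71 68) = 58; tag = H(ec 43 75 72 5c 58) = ca
m4: inner = H(86 29 1f 18 36 5a 79 77) = 66; tag = H(ec 43 75 72 5c 66) = d8 ← matches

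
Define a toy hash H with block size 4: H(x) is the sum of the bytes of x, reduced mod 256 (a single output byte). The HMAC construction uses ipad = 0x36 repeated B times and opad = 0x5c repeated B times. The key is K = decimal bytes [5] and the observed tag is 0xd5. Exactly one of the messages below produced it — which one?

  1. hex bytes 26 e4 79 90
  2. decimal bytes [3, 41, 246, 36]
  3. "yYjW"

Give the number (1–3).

Key decimal bytes [5] = 05 is 1 byte ≤ B = 4; zero-pad to 4 bytes: K' = 05 00 00 00.
K' ⊕ ipad = 33 36 36 36; K' ⊕ opad = 59 5c 5c 5c.
m1: inner = H(33 36 36 36 26 e4 79 90) = e8; tag = H(59 5c 5c 5c e8) = 55
m2: inner = H(33 36 36 36 03 29 f6 24) = 1b; tag = H(59 5c 5c 5c 1b) = 88
m3: inner = H(33 36 36 36 79 59 6a 57) = 68; tag = H(59 5c 5c 5c 68) = d5 ← matches

3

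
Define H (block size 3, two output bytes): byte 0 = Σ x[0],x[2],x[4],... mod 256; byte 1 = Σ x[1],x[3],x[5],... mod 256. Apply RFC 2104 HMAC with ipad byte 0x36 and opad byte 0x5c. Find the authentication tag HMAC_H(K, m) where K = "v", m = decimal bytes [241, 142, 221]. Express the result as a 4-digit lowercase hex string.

8a60

Key "v" = 76 is 1 byte ≤ B = 3; zero-pad to 3 bytes: K' = 76 00 00.
K' ⊕ ipad = 40 36 36.  K' ⊕ opad = 2a 5c 5c.
Inner input = (K'⊕ipad) ∥ m = 40 36 36 ∥ f1 8e dd.
Inner hash: even-index sum = 260 mod 256 = 4; odd-index sum = 516 mod 256 = 4 → 04 04.
Outer input = (K'⊕opad) ∥ inner = 2a 5c 5c ∥ 04 04.
Outer hash (tag): even-index sum = 138 mod 256 = 138; odd-index sum = 96 mod 256 = 96 → 8a 60.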